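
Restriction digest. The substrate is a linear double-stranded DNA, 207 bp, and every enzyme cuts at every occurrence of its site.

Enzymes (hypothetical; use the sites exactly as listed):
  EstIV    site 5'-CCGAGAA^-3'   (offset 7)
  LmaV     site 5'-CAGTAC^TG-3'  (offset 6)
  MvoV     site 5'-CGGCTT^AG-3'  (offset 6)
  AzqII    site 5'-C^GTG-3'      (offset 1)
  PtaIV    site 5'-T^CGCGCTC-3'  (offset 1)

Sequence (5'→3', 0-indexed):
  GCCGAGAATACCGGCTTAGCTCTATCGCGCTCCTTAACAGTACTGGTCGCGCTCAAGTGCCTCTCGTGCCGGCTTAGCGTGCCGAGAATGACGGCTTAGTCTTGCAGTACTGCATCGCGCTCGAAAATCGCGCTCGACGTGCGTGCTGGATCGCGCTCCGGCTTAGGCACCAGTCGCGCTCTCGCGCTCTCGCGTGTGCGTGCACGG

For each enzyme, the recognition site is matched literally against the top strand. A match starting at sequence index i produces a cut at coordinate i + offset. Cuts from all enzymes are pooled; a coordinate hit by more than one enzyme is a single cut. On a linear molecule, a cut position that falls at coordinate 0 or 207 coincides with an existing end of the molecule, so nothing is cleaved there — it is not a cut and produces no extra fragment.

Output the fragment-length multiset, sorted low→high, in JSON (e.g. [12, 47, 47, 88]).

Per-enzyme occurrences:
  EstIV CCGAGAA/7: at [1, 81] ⇒ [8, 88]
  LmaV CAGTACTG/6: at [37, 104] ⇒ [43, 110]
  MvoV CGGCTTAG/6: at [11, 69, 91, 158] ⇒ [17, 75, 97, 164]
  AzqII CGTG/1: at [64, 77, 137, 141, 192, 198] ⇒ [65, 78, 138, 142, 193, 199]
  PtaIV TCGCGCTC/1: at [24, 46, 114, 127, 150, 173, 181] ⇒ [25, 47, 115, 128, 151, 174, 182]

Pooled cuts: [8, 17, 25, 43, 47, 65, 75, 78, 88, 97, 110, 115, 128, 138, 142, 151, 164, 174, 182, 193, 199]

Fragments:
  [0,8): 8 bp
  [8,17): 9 bp
  [17,25): 8 bp
  [25,43): 18 bp
  [43,47): 4 bp
  [47,65): 18 bp
  [65,75): 10 bp
  [75,78): 3 bp
  [78,88): 10 bp
  [88,97): 9 bp
  [97,110): 13 bp
  [110,115): 5 bp
  [115,128): 13 bp
  [128,138): 10 bp
  [138,142): 4 bp
  [142,151): 9 bp
  [151,164): 13 bp
  [164,174): 10 bp
  [174,182): 8 bp
  [182,193): 11 bp
  [193,199): 6 bp
  [199,207): 8 bp

[3,4,4,5,6,8,8,8,8,9,9,9,10,10,10,10,11,13,13,13,18,18]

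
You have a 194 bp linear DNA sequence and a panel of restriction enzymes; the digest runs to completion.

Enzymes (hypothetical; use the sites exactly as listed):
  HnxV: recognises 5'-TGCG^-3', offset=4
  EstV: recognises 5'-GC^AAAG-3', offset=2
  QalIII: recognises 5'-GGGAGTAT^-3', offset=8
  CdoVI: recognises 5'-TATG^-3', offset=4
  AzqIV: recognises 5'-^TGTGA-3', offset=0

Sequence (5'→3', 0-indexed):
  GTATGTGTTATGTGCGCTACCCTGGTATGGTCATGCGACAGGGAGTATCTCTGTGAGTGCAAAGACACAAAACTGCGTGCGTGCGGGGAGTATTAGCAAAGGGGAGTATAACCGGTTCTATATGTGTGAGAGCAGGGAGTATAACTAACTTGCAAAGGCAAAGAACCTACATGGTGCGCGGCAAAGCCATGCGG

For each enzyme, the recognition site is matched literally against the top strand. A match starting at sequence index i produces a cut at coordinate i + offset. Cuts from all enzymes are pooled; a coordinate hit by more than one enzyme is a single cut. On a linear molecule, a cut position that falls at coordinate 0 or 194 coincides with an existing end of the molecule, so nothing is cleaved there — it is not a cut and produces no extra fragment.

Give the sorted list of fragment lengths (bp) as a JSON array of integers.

Scan for sites:
  HnxV (TGCG, off=4): starts [12, 33, 73, 77, 81, 174, 189] → cuts [16, 37, 77, 81, 85, 178, 193]
  EstV (GCAAAG, off=2): starts [58, 95, 151, 157, 180] → cuts [60, 97, 153, 159, 182]
  QalIII (GGGAGTAT, off=8): starts [40, 85, 101, 134] → cuts [48, 93, 109, 142]
  CdoVI (TATG, off=4): starts [1, 8, 25, 120] → cuts [5, 12, 29, 124]
  AzqIV (TGTGA, off=0): starts [51, 124] → cuts [51, 124]

All cut coordinates (distinct, sorted): [5, 12, 16, 29, 37, 48, 51, 60, 77, 81, 85, 93, 97, 109, 124, 142, 153, 159, 178, 182, 193]

Fragments:
  [0,5): 5 bp
  [5,12): 7 bp
  [12,16): 4 bp
  [16,29): 13 bp
  [29,37): 8 bp
  [37,48): 11 bp
  [48,51): 3 bp
  [51,60): 9 bp
  [60,77): 17 bp
  [77,81): 4 bp
  [81,85): 4 bp
  [85,93): 8 bp
  [93,97): 4 bp
  [97,109): 12 bp
  [109,124): 15 bp
  [124,142): 18 bp
  [142,153): 11 bp
  [153,159): 6 bp
  [159,178): 19 bp
  [178,182): 4 bp
  [182,193): 11 bp
  [193,194): 1 bp

[1,3,4,4,4,4,4,5,6,7,8,8,9,11,11,11,12,13,15,17,18,19]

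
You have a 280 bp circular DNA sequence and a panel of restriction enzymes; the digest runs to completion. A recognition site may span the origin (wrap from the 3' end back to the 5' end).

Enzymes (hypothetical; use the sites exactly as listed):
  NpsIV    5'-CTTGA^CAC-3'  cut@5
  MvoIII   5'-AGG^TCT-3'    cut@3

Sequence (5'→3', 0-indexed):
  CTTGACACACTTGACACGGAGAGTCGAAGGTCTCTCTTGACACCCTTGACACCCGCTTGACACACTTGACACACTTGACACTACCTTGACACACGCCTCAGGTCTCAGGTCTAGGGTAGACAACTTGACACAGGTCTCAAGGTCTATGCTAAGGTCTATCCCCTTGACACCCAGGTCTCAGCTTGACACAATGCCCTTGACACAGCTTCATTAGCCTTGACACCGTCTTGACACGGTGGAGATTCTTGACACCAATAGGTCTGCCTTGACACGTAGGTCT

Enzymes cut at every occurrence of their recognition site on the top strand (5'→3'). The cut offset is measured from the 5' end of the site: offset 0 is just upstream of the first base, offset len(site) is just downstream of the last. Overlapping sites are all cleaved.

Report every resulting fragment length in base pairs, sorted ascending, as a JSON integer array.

Scan for sites:
  NpsIV CTTGACAC/5: at [0, 9, 35, 44, 55, 64, 73, 84, 123, 162, 181, 195, 215, 226, 244, 264] ⇒ [5, 14, 40, 49, 60, 69, 78, 89, 128, 167, 186, 200, 220, 231, 249, 269]
  MvoIII AGGTCT/3: at [27, 99, 106, 131, 139, 151, 172, 256, 274] ⇒ [30, 102, 109, 134, 142, 154, 175, 259, 277]

All cut coordinates (distinct, sorted): [5, 14, 30, 40, 49, 60, 69, 78, 89, 102, 109, 128, 134, 142, 154, 167, 175, 186, 200, 220, 231, 249, 259, 269, 277]

Fragment lengths:
  5→14: 9 bp
  14→30: 16 bp
  30→40: 10 bp
  40→49: 9 bp
  49→60: 11 bp
  60→69: 9 bp
  69→78: 9 bp
  78→89: 11 bp
  89→102: 13 bp
  102→109: 7 bp
  109→128: 19 bp
  128→134: 6 bp
  134→142: 8 bp
  142→154: 12 bp
  154→167: 13 bp
  167→175: 8 bp
  175→186: 11 bp
  186→200: 14 bp
  200→220: 20 bp
  220→231: 11 bp
  231→249: 18 bp
  249→259: 10 bp
  259→269: 10 bp
  269→277: 8 bp
  277→5 (wrap): 280-277+5 = 8 bp

[6,7,8,8,8,8,9,9,9,9,10,10,10,11,11,11,11,12,13,13,14,16,18,19,20]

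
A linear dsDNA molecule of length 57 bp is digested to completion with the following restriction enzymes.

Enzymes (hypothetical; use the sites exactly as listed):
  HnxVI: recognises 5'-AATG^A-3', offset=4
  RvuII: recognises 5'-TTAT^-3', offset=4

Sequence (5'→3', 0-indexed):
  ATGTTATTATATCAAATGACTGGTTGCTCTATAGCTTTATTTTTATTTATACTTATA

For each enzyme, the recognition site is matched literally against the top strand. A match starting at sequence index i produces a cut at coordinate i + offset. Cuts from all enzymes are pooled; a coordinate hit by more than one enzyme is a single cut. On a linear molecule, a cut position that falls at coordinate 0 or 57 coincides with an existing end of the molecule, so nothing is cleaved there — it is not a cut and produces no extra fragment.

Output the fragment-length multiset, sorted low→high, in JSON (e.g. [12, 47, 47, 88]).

[1,3,4,6,6,7,8,22]

Site scan:
  HnxVI AATGA/4: at [14] ⇒ [18]
  RvuII TTAT/4: at [3, 6, 36, 42, 46, 52] ⇒ [7, 10, 40, 46, 50, 56]

All cut coordinates (distinct, sorted): [7, 10, 18, 40, 46, 50, 56]

Fragment lengths:
  [0,7): 7 bp
  [7,10): 3 bp
  [10,18): 8 bp
  [18,40): 22 bp
  [40,46): 6 bp
  [46,50): 4 bp
  [50,56): 6 bp
  [56,57): 1 bp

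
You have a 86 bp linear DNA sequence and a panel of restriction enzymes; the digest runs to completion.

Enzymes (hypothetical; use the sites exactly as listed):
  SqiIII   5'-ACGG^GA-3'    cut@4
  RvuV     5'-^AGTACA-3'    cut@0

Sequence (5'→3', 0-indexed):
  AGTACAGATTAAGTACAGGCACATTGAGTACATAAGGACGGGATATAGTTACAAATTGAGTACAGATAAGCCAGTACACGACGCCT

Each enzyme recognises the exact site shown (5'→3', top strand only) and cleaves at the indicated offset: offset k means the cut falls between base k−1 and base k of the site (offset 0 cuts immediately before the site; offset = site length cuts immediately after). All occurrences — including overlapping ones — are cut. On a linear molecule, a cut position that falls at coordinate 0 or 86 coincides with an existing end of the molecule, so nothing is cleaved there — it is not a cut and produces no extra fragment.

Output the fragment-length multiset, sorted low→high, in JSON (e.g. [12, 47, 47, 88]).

[11,14,14,15,15,17]

Site scan:
  SqiIII ACGGGA/4: at [37] ⇒ [41]
  RvuV AGTACA/0: at [0, 11, 26, 58, 72] ⇒ [11, 26, 58, 72] (position 0 is a terminus of the linear molecule — no cut)

All cut coordinates (distinct, sorted): [11, 26, 41, 58, 72]

Fragment lengths:
  [0,11): 11 bp
  [11,26): 15 bp
  [26,41): 15 bp
  [41,58): 17 bp
  [58,72): 14 bp
  [72,86): 14 bp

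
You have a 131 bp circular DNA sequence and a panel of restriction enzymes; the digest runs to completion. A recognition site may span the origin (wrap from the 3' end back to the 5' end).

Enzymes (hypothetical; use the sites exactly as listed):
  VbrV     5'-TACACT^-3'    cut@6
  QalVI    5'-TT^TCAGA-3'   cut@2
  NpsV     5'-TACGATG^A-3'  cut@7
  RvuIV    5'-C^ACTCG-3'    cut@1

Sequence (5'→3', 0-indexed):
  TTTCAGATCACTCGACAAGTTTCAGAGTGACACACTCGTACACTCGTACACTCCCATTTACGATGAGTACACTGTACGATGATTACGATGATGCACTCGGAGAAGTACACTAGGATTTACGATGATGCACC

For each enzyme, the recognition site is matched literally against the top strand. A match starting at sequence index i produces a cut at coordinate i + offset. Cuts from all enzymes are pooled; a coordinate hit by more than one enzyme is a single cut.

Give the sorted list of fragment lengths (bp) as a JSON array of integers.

Scan for sites:
  VbrV TACACT/6: at [38, 46, 67, 105] ⇒ [44, 52, 73, 111]
  QalVI TTTCAGA/2: at [0, 19] ⇒ [2, 21]
  NpsV TACGATGA/7: at [58, 74, 83, 117] ⇒ [65, 81, 90, 124]
  RvuIV CACTCG/1: at [8, 32, 40, 93] ⇒ [9, 33, 41, 94]

All cut coordinates (distinct, sorted): [2, 9, 21, 33, 41, 44, 52, 65, 73, 81, 90, 94, 111, 124]

Fragments:
  2→9: 7 bp
  9→21: 12 bp
  21→33: 12 bp
  33→41: 8 bp
  41→44: 3 bp
  44→52: 8 bp
  52→65: 13 bp
  65→73: 8 bp
  73→81: 8 bp
  81→90: 9 bp
  90→94: 4 bp
  94→111: 17 bp
  111→124: 13 bp
  124→2 (wrap): 131-124+2 = 9 bp

[3,4,7,8,8,8,8,9,9,12,12,13,13,17]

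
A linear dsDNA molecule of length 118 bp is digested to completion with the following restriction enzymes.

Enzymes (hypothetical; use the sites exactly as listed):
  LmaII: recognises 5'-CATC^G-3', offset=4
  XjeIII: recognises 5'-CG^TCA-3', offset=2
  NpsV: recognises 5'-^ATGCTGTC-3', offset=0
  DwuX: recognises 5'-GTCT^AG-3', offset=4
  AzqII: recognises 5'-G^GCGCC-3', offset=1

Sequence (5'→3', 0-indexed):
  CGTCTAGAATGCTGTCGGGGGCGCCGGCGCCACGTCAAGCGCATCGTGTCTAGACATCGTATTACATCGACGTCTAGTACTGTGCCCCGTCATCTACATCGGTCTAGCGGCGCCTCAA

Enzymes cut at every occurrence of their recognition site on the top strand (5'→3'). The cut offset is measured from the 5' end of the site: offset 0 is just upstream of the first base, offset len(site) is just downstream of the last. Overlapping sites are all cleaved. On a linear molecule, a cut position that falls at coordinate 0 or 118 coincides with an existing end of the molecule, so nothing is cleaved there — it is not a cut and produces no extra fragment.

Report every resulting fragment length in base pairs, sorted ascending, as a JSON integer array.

[3,4,5,5,6,6,7,7,8,9,10,11,11,12,14]

Scan for sites:
  LmaII (CATCG, off=4): starts [41, 54, 64, 96] → cuts [45, 58, 68, 100]
  XjeIII (CGTCA, off=2): starts [32, 87] → cuts [34, 89]
  NpsV (ATGCTGTC, off=0): starts [8] → cuts [8]
  DwuX (GTCTAG, off=4): starts [1, 47, 71, 101] → cuts [5, 51, 75, 105]
  AzqII (GGCGCC, off=1): starts [19, 25, 108] → cuts [20, 26, 109]

Pooled cuts: [5, 8, 20, 26, 34, 45, 51, 58, 68, 75, 89, 100, 105, 109]

Fragments:
  [0,5): 5 bp
  [5,8): 3 bp
  [8,20): 12 bp
  [20,26): 6 bp
  [26,34): 8 bp
  [34,45): 11 bp
  [45,51): 6 bp
  [51,58): 7 bp
  [58,68): 10 bp
  [68,75): 7 bp
  [75,89): 14 bp
  [89,100): 11 bp
  [100,105): 5 bp
  [105,109): 4 bp
  [109,118): 9 bp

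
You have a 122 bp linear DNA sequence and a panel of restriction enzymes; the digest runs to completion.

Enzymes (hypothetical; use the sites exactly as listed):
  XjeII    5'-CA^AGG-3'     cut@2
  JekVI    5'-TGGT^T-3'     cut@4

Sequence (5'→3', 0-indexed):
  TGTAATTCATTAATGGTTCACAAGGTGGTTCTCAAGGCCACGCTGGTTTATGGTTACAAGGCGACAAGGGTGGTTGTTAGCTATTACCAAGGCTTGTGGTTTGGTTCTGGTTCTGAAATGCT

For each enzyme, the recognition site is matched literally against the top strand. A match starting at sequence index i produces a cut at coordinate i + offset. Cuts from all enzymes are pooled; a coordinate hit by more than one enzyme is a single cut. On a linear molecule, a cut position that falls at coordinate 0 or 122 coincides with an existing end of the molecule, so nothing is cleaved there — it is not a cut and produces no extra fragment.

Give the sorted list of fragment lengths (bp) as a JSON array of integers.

Site scan:
  XjeII CAAGG/2: at [20, 32, 56, 64, 87] ⇒ [22, 34, 58, 66, 89]
  JekVI TGGTT/4: at [13, 25, 43, 50, 70, 96, 101, 107] ⇒ [17, 29, 47, 54, 74, 100, 105, 111]

Pooled cuts: [17, 22, 29, 34, 47, 54, 58, 66, 74, 89, 100, 105, 111]

Fragments:
  [0,17): 17 bp
  [17,22): 5 bp
  [22,29): 7 bp
  [29,34): 5 bp
  [34,47): 13 bp
  [47,54): 7 bp
  [54,58): 4 bp
  [58,66): 8 bp
  [66,74): 8 bp
  [74,89): 15 bp
  [89,100): 11 bp
  [100,105): 5 bp
  [105,111): 6 bp
  [111,122): 11 bp

[4,5,5,5,6,7,7,8,8,11,11,13,15,17]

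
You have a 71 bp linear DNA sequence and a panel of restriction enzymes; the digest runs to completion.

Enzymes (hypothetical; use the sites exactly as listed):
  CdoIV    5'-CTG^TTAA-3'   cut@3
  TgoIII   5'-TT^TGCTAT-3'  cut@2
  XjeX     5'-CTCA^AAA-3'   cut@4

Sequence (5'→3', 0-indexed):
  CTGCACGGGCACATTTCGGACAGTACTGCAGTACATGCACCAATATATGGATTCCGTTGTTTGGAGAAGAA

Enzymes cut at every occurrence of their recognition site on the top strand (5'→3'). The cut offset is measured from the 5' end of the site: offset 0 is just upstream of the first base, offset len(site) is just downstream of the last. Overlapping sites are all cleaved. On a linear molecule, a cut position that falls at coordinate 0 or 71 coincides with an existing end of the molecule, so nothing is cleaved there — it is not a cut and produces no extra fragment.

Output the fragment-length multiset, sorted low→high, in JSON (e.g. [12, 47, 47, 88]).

Per-enzyme occurrences:
  CdoIV (CTGTTAA, off=3): no sites
  TgoIII (TTTGCTAT, off=2): no sites
  XjeX (CTCAAAA, off=4): no sites

Pooled cuts: ∅

Fragments:
  no cuts → one linear fragment of 71 bp

[71]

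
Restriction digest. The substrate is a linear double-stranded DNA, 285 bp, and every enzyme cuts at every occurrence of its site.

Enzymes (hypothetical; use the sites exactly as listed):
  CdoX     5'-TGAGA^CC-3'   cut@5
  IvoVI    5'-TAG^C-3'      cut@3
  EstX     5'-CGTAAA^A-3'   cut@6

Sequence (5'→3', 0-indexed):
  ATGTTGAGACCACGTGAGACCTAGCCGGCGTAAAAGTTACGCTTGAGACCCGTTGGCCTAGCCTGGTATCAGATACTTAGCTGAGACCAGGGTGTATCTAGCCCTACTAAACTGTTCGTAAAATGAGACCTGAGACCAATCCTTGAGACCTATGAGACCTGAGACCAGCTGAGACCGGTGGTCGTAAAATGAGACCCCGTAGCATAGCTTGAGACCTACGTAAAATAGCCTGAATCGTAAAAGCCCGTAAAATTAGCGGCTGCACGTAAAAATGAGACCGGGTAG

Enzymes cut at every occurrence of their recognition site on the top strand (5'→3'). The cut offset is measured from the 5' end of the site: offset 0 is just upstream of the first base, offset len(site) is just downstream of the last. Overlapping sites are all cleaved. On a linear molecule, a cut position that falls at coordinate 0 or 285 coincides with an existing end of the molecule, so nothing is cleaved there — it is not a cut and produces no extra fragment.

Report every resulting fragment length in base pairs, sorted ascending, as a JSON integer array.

[4,5,5,5,6,6,6,7,7,7,7,8,8,9,9,10,10,10,10,10,13,13,13,14,14,14,15,19,21]

Site scan:
  CdoX (TGAGACC, off=5): starts [4, 14, 43, 81, 123, 130, 143, 152, 159, 169, 189, 209, 272] → cuts [9, 19, 48, 86, 128, 135, 148, 157, 164, 174, 194, 214, 277]
  IvoVI (TAGC, off=3): starts [21, 58, 77, 98, 199, 204, 225, 253] → cuts [24, 61, 80, 101, 202, 207, 228, 256]
  EstX (CGTAAAA, off=6): starts [28, 116, 182, 218, 235, 245, 264] → cuts [34, 122, 188, 224, 241, 251, 270]

Pooled cuts: [9, 19, 24, 34, 48, 61, 80, 86, 101, 122, 128, 135, 148, 157, 164, 174, 188, 194, 202, 207, 214, 224, 228, 241, 251, 256, 270, 277]

Fragment lengths:
  [0,9): 9 bp
  [9,19): 10 bp
  [19,24): 5 bp
  [24,34): 10 bp
  [34,48): 14 bp
  [48,61): 13 bp
  [61,80): 19 bp
  [80,86): 6 bp
  [86,101): 15 bp
  [101,122): 21 bp
  [122,128): 6 bp
  [128,135): 7 bp
  [135,148): 13 bp
  [148,157): 9 bp
  [157,164): 7 bp
  [164,174): 10 bp
  [174,188): 14 bp
  [188,194): 6 bp
  [194,202): 8 bp
  [202,207): 5 bp
  [207,214): 7 bp
  [214,224): 10 bp
  [224,228): 4 bp
  [228,241): 13 bp
  [241,251): 10 bp
  [251,256): 5 bp
  [256,270): 14 bp
  [270,277): 7 bp
  [277,285): 8 bp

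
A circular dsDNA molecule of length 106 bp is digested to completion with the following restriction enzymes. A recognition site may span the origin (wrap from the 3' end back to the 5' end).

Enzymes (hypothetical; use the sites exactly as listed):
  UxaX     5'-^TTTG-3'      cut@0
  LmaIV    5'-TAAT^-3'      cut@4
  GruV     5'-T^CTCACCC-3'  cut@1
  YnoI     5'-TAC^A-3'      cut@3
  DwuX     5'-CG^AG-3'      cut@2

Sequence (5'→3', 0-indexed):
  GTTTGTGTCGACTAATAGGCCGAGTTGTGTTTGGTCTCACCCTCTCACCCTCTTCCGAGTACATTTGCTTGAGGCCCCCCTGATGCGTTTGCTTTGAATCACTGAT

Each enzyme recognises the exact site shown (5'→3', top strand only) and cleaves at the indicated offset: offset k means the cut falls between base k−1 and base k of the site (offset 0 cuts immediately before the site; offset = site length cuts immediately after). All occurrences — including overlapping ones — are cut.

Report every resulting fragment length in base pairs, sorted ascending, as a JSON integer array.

[1,5,5,6,6,7,8,14,15,15,24]

Site scan:
  UxaX (TTTG, off=0): starts [1, 29, 63, 87, 92] → cuts [1, 29, 63, 87, 92]
  LmaIV (TAAT, off=4): starts [12] → cuts [16]
  GruV (TCTCACCC, off=1): starts [34, 42] → cuts [35, 43]
  YnoI (TACA, off=3): starts [59] → cuts [62]
  DwuX (CGAG, off=2): starts [20, 55] → cuts [22, 57]

All cut coordinates (distinct, sorted): [1, 16, 22, 29, 35, 43, 57, 62, 63, 87, 92]

Fragment lengths:
  1→16: 15 bp
  16→22: 6 bp
  22→29: 7 bp
  29→35: 6 bp
  35→43: 8 bp
  43→57: 14 bp
  57→62: 5 bp
  62→63: 1 bp
  63→87: 24 bp
  87→92: 5 bp
  92→1 (wrap): 106-92+1 = 15 bp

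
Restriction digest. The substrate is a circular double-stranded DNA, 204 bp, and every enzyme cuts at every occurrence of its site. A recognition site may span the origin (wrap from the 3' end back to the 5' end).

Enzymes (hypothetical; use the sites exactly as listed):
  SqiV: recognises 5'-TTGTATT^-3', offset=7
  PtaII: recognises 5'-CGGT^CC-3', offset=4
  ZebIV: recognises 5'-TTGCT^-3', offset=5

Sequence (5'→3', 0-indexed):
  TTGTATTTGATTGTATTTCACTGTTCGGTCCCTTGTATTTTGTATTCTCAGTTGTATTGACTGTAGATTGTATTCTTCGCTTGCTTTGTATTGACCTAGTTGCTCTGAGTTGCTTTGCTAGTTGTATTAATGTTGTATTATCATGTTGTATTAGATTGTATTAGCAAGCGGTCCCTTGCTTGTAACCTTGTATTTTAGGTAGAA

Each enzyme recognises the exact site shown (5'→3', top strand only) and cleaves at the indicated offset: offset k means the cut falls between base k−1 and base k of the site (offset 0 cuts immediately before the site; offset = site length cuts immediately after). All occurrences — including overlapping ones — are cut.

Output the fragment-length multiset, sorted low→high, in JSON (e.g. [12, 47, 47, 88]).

[5,7,7,8,9,10,10,10,10,10,11,11,12,12,12,13,14,16,17]

Site scan:
  SqiV TTGTATT/7: at [0, 10, 32, 39, 51, 67, 85, 121, 132, 145, 155, 187] ⇒ [7, 17, 39, 46, 58, 74, 92, 128, 139, 152, 162, 194]
  PtaII CGGTCC/4: at [25, 168] ⇒ [29, 172]
  ZebIV TTGCT/5: at [80, 99, 109, 114, 175] ⇒ [85, 104, 114, 119, 180]

All cut coordinates (distinct, sorted): [7, 17, 29, 39, 46, 58, 74, 85, 92, 104, 114, 119, 128, 139, 152, 162, 172, 180, 194]

Fragments:
  7→17: 10 bp
  17→29: 12 bp
  29→39: 10 bp
  39→46: 7 bp
  46→58: 12 bp
  58→74: 16 bp
  74→85: 11 bp
  85→92: 7 bp
  92→104: 12 bp
  104→114: 10 bp
  114→119: 5 bp
  119→128: 9 bp
  128→139: 11 bp
  139→152: 13 bp
  152→162: 10 bp
  162→172: 10 bp
  172→180: 8 bp
  180→194: 14 bp
  194→7 (wrap): 204-194+7 = 17 bp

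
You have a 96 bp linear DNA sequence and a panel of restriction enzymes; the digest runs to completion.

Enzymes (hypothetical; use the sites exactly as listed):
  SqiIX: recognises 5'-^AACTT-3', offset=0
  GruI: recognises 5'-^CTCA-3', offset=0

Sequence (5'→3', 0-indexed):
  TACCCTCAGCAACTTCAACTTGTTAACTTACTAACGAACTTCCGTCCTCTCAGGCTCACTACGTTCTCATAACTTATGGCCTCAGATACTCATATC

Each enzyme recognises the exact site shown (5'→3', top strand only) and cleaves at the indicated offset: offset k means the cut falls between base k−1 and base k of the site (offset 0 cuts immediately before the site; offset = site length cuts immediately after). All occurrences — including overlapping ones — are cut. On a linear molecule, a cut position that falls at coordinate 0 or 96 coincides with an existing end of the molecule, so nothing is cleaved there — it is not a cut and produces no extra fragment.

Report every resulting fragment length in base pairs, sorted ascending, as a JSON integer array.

Per-enzyme occurrences:
  SqiIX AACTT/0: at [10, 16, 24, 36, 70] ⇒ [10, 16, 24, 36, 70]
  GruI CTCA/0: at [4, 48, 54, 65, 80, 88] ⇒ [4, 48, 54, 65, 80, 88]

All cut coordinates (distinct, sorted): [4, 10, 16, 24, 36, 48, 54, 65, 70, 80, 88]

Fragment lengths:
  [0,4): 4 bp
  [4,10): 6 bp
  [10,16): 6 bp
  [16,24): 8 bp
  [24,36): 12 bp
  [36,48): 12 bp
  [48,54): 6 bp
  [54,65): 11 bp
  [65,70): 5 bp
  [70,80): 10 bp
  [80,88): 8 bp
  [88,96): 8 bp

[4,5,6,6,6,8,8,8,10,11,12,12]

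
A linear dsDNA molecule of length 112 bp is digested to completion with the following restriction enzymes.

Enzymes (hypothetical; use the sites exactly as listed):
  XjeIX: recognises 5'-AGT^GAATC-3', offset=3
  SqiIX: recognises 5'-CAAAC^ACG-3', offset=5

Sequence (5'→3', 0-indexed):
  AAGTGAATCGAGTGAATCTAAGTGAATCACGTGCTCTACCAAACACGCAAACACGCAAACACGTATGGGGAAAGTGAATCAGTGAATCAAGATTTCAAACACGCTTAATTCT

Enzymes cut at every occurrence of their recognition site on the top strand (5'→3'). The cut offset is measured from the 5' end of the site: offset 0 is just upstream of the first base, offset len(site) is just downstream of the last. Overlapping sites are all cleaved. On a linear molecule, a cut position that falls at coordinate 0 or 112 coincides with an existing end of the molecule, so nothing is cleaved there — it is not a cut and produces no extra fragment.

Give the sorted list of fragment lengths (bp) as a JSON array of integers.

[4,8,8,8,9,10,12,15,17,21]

Scan for sites:
  XjeIX AGTGAATC/3: at [1, 10, 20, 72, 80] ⇒ [4, 13, 23, 75, 83]
  SqiIX CAAACACG/5: at [39, 47, 55, 95] ⇒ [44, 52, 60, 100]

Pooled cuts: [4, 13, 23, 44, 52, 60, 75, 83, 100]

Fragment lengths:
  [0,4): 4 bp
  [4,13): 9 bp
  [13,23): 10 bp
  [23,44): 21 bp
  [44,52): 8 bp
  [52,60): 8 bp
  [60,75): 15 bp
  [75,83): 8 bp
  [83,100): 17 bp
  [100,112): 12 bp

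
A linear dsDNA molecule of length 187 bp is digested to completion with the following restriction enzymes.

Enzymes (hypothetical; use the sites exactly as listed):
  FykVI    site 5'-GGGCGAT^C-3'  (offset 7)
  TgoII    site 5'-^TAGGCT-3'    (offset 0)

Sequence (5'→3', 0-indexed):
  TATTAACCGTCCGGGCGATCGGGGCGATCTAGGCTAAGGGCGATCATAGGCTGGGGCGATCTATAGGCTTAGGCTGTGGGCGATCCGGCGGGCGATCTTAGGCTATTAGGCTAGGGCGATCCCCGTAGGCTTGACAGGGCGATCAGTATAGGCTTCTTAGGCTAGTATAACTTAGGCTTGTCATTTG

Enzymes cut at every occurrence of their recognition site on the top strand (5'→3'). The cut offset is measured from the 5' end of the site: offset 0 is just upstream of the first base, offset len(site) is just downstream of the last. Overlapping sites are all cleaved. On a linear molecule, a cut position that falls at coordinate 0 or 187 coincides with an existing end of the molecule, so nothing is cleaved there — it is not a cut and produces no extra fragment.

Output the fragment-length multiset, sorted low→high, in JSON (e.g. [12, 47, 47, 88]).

[1,2,2,3,5,5,6,8,9,9,12,14,14,15,15,15,15,18,19]

Site scan:
  FykVI (GGGCGATC, off=7): starts [12, 21, 37, 53, 77, 89, 113, 136] → cuts [19, 28, 44, 60, 84, 96, 120, 143]
  TgoII (TAGGCT, off=0): starts [29, 46, 63, 69, 98, 106, 125, 148, 157, 172] → cuts [29, 46, 63, 69, 98, 106, 125, 148, 157, 172]

All cut coordinates (distinct, sorted): [19, 28, 29, 44, 46, 60, 63, 69, 84, 96, 98, 106, 120, 125, 143, 148, 157, 172]

Fragments:
  [0,19): 19 bp
  [19,28): 9 bp
  [28,29): 1 bp
  [29,44): 15 bp
  [44,46): 2 bp
  [46,60): 14 bp
  [60,63): 3 bp
  [63,69): 6 bp
  [69,84): 15 bp
  [84,96): 12 bp
  [96,98): 2 bp
  [98,106): 8 bp
  [106,120): 14 bp
  [120,125): 5 bp
  [125,143): 18 bp
  [143,148): 5 bp
  [148,157): 9 bp
  [157,172): 15 bp
  [172,187): 15 bp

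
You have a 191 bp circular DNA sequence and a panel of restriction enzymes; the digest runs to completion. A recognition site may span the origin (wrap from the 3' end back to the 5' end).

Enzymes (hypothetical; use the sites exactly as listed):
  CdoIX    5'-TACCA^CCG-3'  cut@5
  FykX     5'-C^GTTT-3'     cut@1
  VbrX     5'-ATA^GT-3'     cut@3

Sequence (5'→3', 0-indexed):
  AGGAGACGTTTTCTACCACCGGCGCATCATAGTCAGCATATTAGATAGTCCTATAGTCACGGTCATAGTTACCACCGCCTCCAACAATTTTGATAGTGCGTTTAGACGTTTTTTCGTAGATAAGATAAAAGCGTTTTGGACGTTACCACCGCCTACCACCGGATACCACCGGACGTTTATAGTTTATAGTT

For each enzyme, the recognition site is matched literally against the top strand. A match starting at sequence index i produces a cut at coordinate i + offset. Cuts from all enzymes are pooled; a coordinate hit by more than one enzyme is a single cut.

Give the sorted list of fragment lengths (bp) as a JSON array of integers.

[4,6,7,7,7,8,8,10,10,10,11,12,13,16,16,21,25]

Site scan:
  CdoIX TACCACCG/5: at [13, 69, 143, 153, 163] ⇒ [18, 74, 148, 158, 168]
  FykX CGTTT/1: at [6, 98, 106, 131, 173] ⇒ [7, 99, 107, 132, 174]
  VbrX ATAGT/3: at [28, 44, 52, 64, 92, 178, 185] ⇒ [31, 47, 55, 67, 95, 181, 188]

All cut coordinates (distinct, sorted): [7, 18, 31, 47, 55, 67, 74, 95, 99, 107, 132, 148, 158, 168, 174, 181, 188]

Fragment lengths:
  7→18: 11 bp
  18→31: 13 bp
  31→47: 16 bp
  47→55: 8 bp
  55→67: 12 bp
  67→74: 7 bp
  74→95: 21 bp
  95→99: 4 bp
  99→107: 8 bp
  107→132: 25 bp
  132→148: 16 bp
  148→158: 10 bp
  158→168: 10 bp
  168→174: 6 bp
  174→181: 7 bp
  181→188: 7 bp
  188→7 (wrap): 191-188+7 = 10 bp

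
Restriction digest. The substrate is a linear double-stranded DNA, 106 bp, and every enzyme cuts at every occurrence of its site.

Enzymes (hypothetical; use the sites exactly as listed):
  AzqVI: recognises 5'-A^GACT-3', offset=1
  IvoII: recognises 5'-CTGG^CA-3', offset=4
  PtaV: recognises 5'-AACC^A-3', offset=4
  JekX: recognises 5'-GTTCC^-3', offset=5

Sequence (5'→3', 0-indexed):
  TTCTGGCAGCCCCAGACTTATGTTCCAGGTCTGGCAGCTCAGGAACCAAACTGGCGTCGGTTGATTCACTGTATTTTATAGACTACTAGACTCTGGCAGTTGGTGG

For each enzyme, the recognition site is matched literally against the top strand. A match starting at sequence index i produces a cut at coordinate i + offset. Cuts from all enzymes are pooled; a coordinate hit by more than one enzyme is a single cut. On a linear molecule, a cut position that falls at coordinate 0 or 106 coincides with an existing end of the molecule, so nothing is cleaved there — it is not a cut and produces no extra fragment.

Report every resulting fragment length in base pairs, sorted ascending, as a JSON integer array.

Scan for sites:
  AzqVI (AGACT, off=1): starts [13, 79, 87] → cuts [14, 80, 88]
  IvoII (CTGGCA, off=4): starts [2, 30, 92] → cuts [6, 34, 96]
  PtaV (AACCA, off=4): starts [43] → cuts [47]
  JekX (GTTCC, off=5): starts [21] → cuts [26]

All cut coordinates (distinct, sorted): [6, 14, 26, 34, 47, 80, 88, 96]

Fragment lengths:
  [0,6): 6 bp
  [6,14): 8 bp
  [14,26): 12 bp
  [26,34): 8 bp
  [34,47): 13 bp
  [47,80): 33 bp
  [80,88): 8 bp
  [88,96): 8 bp
  [96,106): 10 bp

[6,8,8,8,8,10,12,13,33]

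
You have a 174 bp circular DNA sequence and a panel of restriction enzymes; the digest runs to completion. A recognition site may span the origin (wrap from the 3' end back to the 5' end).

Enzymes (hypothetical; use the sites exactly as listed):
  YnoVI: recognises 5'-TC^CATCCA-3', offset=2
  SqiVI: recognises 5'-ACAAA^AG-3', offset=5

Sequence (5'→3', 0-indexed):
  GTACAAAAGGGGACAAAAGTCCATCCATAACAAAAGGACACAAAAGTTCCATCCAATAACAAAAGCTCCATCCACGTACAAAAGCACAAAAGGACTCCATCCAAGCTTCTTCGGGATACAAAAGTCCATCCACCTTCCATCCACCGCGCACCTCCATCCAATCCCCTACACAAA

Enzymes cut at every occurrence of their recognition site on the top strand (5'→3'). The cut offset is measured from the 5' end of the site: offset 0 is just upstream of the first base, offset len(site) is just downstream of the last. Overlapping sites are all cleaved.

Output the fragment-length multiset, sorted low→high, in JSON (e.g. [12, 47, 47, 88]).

[4,4,5,5,7,8,10,10,11,13,14,14,17,25,27]

Site scan:
  YnoVI (TCCATCCA, off=2): starts [19, 47, 66, 95, 124, 135, 152] → cuts [21, 49, 68, 97, 126, 137, 154]
  SqiVI (ACAAAAG, off=5): starts [2, 12, 29, 39, 58, 77, 85, 117] → cuts [7, 17, 34, 44, 63, 82, 90, 122]

All cut coordinates (distinct, sorted): [7, 17, 21, 34, 44, 49, 63, 68, 82, 90, 97, 122, 126, 137, 154]

Fragment lengths:
  7→17: 10 bp
  17→21: 4 bp
  21→34: 13 bp
  34→44: 10 bp
  44→49: 5 bp
  49→63: 14 bp
  63→68: 5 bp
  68→82: 14 bp
  82→90: 8 bp
  90→97: 7 bp
  97→122: 25 bp
  122→126: 4 bp
  126→137: 11 bp
  137→154: 17 bp
  154→7 (wrap): 174-154+7 = 27 bp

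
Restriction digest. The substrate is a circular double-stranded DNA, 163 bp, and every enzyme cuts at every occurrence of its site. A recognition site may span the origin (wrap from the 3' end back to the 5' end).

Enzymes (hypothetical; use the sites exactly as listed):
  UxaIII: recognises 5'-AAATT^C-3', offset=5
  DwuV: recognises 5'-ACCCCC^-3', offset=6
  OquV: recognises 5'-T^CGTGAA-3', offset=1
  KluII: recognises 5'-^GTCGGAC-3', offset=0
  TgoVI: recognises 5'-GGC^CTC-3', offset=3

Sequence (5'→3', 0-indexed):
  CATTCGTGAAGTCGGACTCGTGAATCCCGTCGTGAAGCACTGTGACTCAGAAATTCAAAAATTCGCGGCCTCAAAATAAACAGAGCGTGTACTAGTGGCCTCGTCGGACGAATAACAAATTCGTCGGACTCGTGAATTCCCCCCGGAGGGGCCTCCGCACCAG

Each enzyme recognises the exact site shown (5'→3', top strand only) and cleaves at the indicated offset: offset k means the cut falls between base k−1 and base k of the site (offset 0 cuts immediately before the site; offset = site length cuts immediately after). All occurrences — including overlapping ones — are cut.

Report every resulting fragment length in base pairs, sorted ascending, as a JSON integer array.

[1,3,6,6,8,8,8,12,15,19,22,25,30]

Per-enzyme occurrences:
  UxaIII (AAATTC, off=5): starts [50, 58, 116] → cuts [55, 63, 121]
  DwuV (ACCCCC, off=6): no sites
  OquV (TCGTGAA, off=1): starts [3, 17, 29, 129] → cuts [4, 18, 30, 130]
  KluII (GTCGGAC, off=0): starts [10, 102, 122] → cuts [10, 102, 122]
  TgoVI (GGCCTC, off=3): starts [66, 96, 149] → cuts [69, 99, 152]

All cut coordinates (distinct, sorted): [4, 10, 18, 30, 55, 63, 69, 99, 102, 121, 122, 130, 152]

Fragments:
  4→10: 6 bp
  10→18: 8 bp
  18→30: 12 bp
  30→55: 25 bp
  55→63: 8 bp
  63→69: 6 bp
  69→99: 30 bp
  99→102: 3 bp
  102→121: 19 bp
  121→122: 1 bp
  122→130: 8 bp
  130→152: 22 bp
  152→4 (wrap): 163-152+4 = 15 bp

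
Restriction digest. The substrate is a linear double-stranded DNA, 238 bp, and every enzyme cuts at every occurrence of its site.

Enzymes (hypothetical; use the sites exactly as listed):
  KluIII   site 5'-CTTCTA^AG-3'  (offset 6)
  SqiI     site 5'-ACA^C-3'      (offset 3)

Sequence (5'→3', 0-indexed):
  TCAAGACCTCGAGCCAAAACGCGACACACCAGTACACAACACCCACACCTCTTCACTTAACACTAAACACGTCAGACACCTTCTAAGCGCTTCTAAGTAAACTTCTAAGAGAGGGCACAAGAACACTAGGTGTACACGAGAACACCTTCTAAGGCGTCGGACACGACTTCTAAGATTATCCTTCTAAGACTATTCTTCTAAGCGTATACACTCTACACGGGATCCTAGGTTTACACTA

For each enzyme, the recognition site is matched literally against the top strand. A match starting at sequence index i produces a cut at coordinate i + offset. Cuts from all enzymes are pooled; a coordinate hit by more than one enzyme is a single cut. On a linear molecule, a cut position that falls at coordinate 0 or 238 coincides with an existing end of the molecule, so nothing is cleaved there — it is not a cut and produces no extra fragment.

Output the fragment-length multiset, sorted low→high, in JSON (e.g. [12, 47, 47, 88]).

Per-enzyme occurrences:
  KluIII CTTCTAAG/6: at [79, 89, 101, 145, 166, 180, 194] ⇒ [85, 95, 107, 151, 172, 186, 200]
  SqiI ACAC/3: at [23, 25, 33, 38, 44, 59, 66, 75, 122, 133, 141, 160, 207, 214, 232] ⇒ [26, 28, 36, 41, 47, 62, 69, 78, 125, 136, 144, 163, 210, 217, 235]

Pooled cuts: [26, 28, 36, 41, 47, 62, 69, 78, 85, 95, 107, 125, 136, 144, 151, 163, 172, 186, 200, 210, 217, 235]

Fragment lengths:
  [0,26): 26 bp
  [26,28): 2 bp
  [28,36): 8 bp
  [36,41): 5 bp
  [41,47): 6 bp
  [47,62): 15 bp
  [62,69): 7 bp
  [69,78): 9 bp
  [78,85): 7 bp
  [85,95): 10 bp
  [95,107): 12 bp
  [107,125): 18 bp
  [125,136): 11 bp
  [136,144): 8 bp
  [144,151): 7 bp
  [151,163): 12 bp
  [163,172): 9 bp
  [172,186): 14 bp
  [186,200): 14 bp
  [200,210): 10 bp
  [210,217): 7 bp
  [217,235): 18 bp
  [235,238): 3 bp

[2,3,5,6,7,7,7,7,8,8,9,9,10,10,11,12,12,14,14,15,18,18,26]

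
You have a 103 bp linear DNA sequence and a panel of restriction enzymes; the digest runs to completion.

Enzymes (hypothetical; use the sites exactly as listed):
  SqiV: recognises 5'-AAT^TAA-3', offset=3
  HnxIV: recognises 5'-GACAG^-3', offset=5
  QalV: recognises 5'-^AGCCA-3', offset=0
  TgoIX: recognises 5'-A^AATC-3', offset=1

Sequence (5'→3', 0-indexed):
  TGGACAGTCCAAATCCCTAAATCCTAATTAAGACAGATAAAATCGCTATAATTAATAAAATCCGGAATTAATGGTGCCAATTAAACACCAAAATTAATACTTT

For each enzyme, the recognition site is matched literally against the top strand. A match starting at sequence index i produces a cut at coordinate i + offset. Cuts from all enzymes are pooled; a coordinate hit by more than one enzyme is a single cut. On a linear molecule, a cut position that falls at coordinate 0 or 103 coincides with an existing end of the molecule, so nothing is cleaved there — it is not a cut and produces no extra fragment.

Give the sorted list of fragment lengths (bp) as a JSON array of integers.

Site scan:
  SqiV (AATTAA, off=3): starts [25, 49, 65, 78, 91] → cuts [28, 52, 68, 81, 94]
  HnxIV (GACAG, off=5): starts [2, 31] → cuts [7, 36]
  QalV (AGCCA, off=0): no sites
  TgoIX (AAATC, off=1): starts [10, 18, 39, 57] → cuts [11, 19, 40, 58]

Pooled cuts: [7, 11, 19, 28, 36, 40, 52, 58, 68, 81, 94]

Fragment lengths:
  [0,7): 7 bp
  [7,11): 4 bp
  [11,19): 8 bp
  [19,28): 9 bp
  [28,36): 8 bp
  [36,40): 4 bp
  [40,52): 12 bp
  [52,58): 6 bp
  [58,68): 10 bp
  [68,81): 13 bp
  [81,94): 13 bp
  [94,103): 9 bp

[4,4,6,7,8,8,9,9,10,12,13,13]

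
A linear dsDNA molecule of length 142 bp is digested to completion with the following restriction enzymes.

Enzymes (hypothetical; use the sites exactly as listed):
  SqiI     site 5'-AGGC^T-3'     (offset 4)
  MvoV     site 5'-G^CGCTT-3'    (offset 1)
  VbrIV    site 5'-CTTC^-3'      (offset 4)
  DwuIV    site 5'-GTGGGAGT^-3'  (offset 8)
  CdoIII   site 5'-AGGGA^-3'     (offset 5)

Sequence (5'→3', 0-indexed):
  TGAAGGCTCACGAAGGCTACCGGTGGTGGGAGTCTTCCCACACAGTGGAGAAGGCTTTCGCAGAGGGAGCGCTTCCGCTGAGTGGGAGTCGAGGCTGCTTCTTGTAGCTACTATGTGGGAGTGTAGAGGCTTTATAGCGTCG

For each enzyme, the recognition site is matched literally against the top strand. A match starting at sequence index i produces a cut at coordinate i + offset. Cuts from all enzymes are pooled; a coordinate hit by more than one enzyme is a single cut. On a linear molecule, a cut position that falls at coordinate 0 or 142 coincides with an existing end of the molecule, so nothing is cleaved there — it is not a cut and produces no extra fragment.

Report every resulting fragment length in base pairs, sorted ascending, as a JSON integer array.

Scan for sites:
  SqiI AGGCT/4: at [3, 13, 51, 91, 126] ⇒ [7, 17, 55, 95, 130]
  MvoV GCGCTT/1: at [68] ⇒ [69]
  VbrIV CTTC/4: at [33, 71, 97] ⇒ [37, 75, 101]
  DwuIV GTGGGAGT/8: at [25, 81, 114] ⇒ [33, 89, 122]
  CdoIII AGGGA/5: at [63] ⇒ [68]

Pooled cuts: [7, 17, 33, 37, 55, 68, 69, 75, 89, 95, 101, 122, 130]

Fragments:
  [0,7): 7 bp
  [7,17): 10 bp
  [17,33): 16 bp
  [33,37): 4 bp
  [37,55): 18 bp
  [55,68): 13 bp
  [68,69): 1 bp
  [69,75): 6 bp
  [75,89): 14 bp
  [89,95): 6 bp
  [95,101): 6 bp
  [101,122): 21 bp
  [122,130): 8 bp
  [130,142): 12 bp

[1,4,6,6,6,7,8,10,12,13,14,16,18,21]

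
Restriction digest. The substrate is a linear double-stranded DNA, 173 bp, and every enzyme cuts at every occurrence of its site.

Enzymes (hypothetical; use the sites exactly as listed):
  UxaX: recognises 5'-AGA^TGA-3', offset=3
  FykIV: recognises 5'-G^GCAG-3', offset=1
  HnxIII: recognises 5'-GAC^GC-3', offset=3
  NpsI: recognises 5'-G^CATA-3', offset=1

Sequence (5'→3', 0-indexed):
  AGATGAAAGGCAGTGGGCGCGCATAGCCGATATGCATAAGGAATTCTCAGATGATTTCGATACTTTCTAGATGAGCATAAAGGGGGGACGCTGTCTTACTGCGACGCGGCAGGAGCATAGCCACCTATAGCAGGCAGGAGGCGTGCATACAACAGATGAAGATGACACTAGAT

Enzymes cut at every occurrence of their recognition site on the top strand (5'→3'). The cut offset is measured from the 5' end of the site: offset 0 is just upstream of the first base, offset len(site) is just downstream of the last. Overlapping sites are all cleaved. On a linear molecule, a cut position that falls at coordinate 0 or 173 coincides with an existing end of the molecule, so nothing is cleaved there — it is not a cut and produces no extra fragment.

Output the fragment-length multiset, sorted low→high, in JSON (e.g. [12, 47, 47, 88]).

[3,3,4,6,6,7,11,11,12,12,13,14,16,17,18,20]

Per-enzyme occurrences:
  UxaX AGATGA/3: at [0, 48, 68, 153, 159] ⇒ [3, 51, 71, 156, 162]
  FykIV GGCAG/1: at [8, 107, 132] ⇒ [9, 108, 133]
  HnxIII GACGC/3: at [86, 102] ⇒ [89, 105]
  NpsI GCATA/1: at [20, 33, 74, 114, 144] ⇒ [21, 34, 75, 115, 145]

All cut coordinates (distinct, sorted): [3, 9, 21, 34, 51, 71, 75, 89, 105, 108, 115, 133, 145, 156, 162]

Fragment lengths:
  [0,3): 3 bp
  [3,9): 6 bp
  [9,21): 12 bp
  [21,34): 13 bp
  [34,51): 17 bp
  [51,71): 20 bp
  [71,75): 4 bp
  [75,89): 14 bp
  [89,105): 16 bp
  [105,108): 3 bp
  [108,115): 7 bp
  [115,133): 18 bp
  [133,145): 12 bp
  [145,156): 11 bp
  [156,162): 6 bp
  [162,173): 11 bp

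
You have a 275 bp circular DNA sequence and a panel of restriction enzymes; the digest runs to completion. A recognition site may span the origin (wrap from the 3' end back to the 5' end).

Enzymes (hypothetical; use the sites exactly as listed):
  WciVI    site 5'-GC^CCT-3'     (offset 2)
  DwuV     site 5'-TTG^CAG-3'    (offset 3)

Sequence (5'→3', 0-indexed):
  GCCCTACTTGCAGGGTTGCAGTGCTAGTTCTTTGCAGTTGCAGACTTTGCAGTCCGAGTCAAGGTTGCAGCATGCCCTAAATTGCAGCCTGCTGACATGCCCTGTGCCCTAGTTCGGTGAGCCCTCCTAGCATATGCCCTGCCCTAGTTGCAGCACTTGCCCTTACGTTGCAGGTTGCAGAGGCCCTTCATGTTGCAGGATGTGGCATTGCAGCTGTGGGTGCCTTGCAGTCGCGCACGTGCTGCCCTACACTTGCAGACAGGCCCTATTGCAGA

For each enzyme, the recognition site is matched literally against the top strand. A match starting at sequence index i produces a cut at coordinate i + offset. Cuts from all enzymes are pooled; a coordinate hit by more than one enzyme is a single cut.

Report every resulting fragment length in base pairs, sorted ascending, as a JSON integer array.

[5,6,6,7,7,7,7,8,8,8,8,9,9,9,10,10,10,11,15,15,15,16,16,17,18,18]

Per-enzyme occurrences:
  WciVI GCCCT/2: at [0, 73, 98, 105, 120, 135, 140, 158, 182, 243, 262] ⇒ [2, 75, 100, 107, 122, 137, 142, 160, 184, 245, 264]
  DwuV TTGCAG/3: at [7, 15, 31, 37, 46, 64, 81, 147, 167, 174, 192, 207, 224, 252, 268] ⇒ [10, 18, 34, 40, 49, 67, 84, 150, 170, 177, 195, 210, 227, 255, 271]

Pooled cuts: [2, 10, 18, 34, 40, 49, 67, 75, 84, 100, 107, 122, 137, 142, 150, 160, 170, 177, 184, 195, 210, 227, 245, 255, 264, 271]

Fragment lengths:
  2→10: 8 bp
  10→18: 8 bp
  18→34: 16 bp
  34→40: 6 bp
  40→49: 9 bp
  49→67: 18 bp
  67→75: 8 bp
  75→84: 9 bp
  84→100: 16 bp
  100→107: 7 bp
  107→122: 15 bp
  122→137: 15 bp
  137→142: 5 bp
  142→150: 8 bp
  150→160: 10 bp
  160→170: 10 bp
  170→177: 7 bp
  177→184: 7 bp
  184→195: 11 bp
  195→210: 15 bp
  210→227: 17 bp
  227→245: 18 bp
  245→255: 10 bp
  255→264: 9 bp
  264→271: 7 bp
  271→2 (wrap): 275-271+2 = 6 bp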